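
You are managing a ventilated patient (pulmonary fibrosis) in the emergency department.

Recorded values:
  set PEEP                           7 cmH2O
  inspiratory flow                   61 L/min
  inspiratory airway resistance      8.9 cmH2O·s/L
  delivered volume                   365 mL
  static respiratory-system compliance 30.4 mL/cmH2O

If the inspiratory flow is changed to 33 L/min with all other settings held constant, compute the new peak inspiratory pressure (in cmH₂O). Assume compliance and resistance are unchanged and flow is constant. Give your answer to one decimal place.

Flow: 61 L/min ÷ 60 = 1.0167 L/s.
New flow: 33 L/min ÷ 60 = 0.55 L/s.
PIP = Vt/C + R·V̇ + PEEP (constant-flow equation of motion).
Only the resistive term changes: ΔPIP = R × ΔV̇ = 8.9 × (0.55 − 1.0167) = 8.9 × -0.4667 = -4.154 cmH2O.
Original PIP = 365/30.4 + 8.9×1.0167 + 7 = 28.055 cmH2O; new PIP = 28.055 + (-4.154) = 23.901 cmH2O.

23.9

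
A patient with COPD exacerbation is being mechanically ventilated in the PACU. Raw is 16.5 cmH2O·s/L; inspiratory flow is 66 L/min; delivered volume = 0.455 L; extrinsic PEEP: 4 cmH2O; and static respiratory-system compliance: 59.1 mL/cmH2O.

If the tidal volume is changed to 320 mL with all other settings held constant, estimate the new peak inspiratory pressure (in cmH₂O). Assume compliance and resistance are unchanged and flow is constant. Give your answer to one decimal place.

Flow: 66 L/min ÷ 60 = 1.1 L/s.
PIP = Vt/C + R·V̇ + PEEP (constant-flow equation of motion).
Only the elastic term changes: ΔPIP = ΔVt / C = (320 − 455) / 59.1 = -2.284 cmH2O.
Original PIP = 455/59.1 + 16.5×1.1 + 4 = 29.849 cmH2O; new PIP = 29.849 + (-2.284) = 27.565 cmH2O.

27.6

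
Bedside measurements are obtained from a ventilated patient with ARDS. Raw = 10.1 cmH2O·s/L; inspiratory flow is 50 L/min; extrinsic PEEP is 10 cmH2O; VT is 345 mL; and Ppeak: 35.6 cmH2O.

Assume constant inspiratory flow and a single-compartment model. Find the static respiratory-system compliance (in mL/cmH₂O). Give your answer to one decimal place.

20.1

Flow: 50 L/min ÷ 60 = 0.8333 L/s.
Equation of motion (constant flow): PIP = Vt/C + R·V̇ + PEEP.
Vt/C = PIP − R·V̇ − PEEP = 35.6 − 10.1×0.8333 − 10 = 35.6 − 8.416 − 10 = 17.184 cmH2O.
C = Vt / 17.184 = 345 / 17.184 = 20.077 mL/cmH2O.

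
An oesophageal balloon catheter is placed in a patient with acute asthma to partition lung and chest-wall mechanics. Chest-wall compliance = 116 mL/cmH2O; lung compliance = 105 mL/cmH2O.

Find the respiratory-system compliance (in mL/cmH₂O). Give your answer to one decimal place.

Lung and chest wall are elastances in series: 1/Crs = 1/CL + 1/Ccw.
1/Crs = 1/105 + 1/116 = 0.01814.
Crs = 55.127 mL/cmH2O.

55.1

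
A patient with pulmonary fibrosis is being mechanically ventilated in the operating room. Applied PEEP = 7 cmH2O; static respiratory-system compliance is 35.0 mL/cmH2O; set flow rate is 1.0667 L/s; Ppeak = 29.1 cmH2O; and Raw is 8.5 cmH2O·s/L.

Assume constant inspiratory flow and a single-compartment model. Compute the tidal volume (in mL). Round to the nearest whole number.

Equation of motion (constant flow): PIP = Vt/C + R·V̇ + PEEP.
Vt/C = PIP − R·V̇ − PEEP = 29.1 − 9.067 − 7 = 13.033 cmH2O.
Vt = C × 13.033 = 35.0 × 13.033 = 456.16 mL.

456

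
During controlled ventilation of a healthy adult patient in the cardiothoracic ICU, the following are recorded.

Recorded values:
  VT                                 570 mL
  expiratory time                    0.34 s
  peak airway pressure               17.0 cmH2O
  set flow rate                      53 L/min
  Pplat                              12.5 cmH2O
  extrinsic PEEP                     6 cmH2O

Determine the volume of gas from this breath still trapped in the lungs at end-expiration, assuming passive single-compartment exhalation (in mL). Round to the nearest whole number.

266

Flow: 53 L/min ÷ 60 = 0.8833 L/s.
R = (PIP − Pplat)/V̇ = (17.0 − 12.5) / 0.8833 = 4.5/0.8833 = 5.095 cmH2O·s/L.
C = Vt/(Pplat − PEEP) = 570.0 / (12.5 − 6) = 570.0/6.5 = 87.692 mL/cmH2O.
τ = R × C = 5.095 × 0.08769 L/cmH2O = 0.4468 s.
Fraction remaining = e^(−Te/τ) = e^(−0.34/0.4468) = 0.4672.
Trapped volume = 570.0 × 0.4672 = 266.3 mL.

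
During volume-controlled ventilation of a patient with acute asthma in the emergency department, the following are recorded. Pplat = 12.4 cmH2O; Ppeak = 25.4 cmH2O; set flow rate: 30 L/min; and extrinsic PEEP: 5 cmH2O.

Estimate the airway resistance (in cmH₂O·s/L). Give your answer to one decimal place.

26.0

Flow: 30 L/min ÷ 60 = 0.5 L/s.
Raw = (PIP − Pplat) / flow = (25.4 − 12.4) / 0.5 = 13.0 / 0.5 = 26.0 cmH2O·s/L.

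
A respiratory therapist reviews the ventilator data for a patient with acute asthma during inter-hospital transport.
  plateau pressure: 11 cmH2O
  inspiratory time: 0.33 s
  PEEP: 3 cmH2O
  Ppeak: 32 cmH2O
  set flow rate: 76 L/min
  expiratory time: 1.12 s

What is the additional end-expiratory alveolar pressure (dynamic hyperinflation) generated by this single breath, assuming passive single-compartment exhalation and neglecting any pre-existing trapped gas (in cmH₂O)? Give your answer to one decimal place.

Flow: 76 L/min ÷ 60 = 1.2667 L/s.
Vt = flow × Ti = 1.2667 L/s × 0.33 s × 1000 mL/L = 418.01 mL.
R = (PIP − Pplat)/V̇ = (32 − 11) / 1.2667 = 21.0/1.2667 = 16.579 cmH2O·s/L.
C = Vt/(Pplat − PEEP) = 418.01 / (11 − 3) = 418.01/8.0 = 52.251 mL/cmH2O.
τ = R × C = 16.579 × 0.05225 L/cmH2O = 0.8663 s.
Fraction remaining = e^(−Te/τ) = e^(−1.12/0.8663) = 0.2745; trapped volume = 418.01 × 0.2745 = 114.74 mL.
Additional alveolar pressure from trapping ≈ V_trapped / C = 114.74 / 52.251 = 2.196 cmH2O.

2.2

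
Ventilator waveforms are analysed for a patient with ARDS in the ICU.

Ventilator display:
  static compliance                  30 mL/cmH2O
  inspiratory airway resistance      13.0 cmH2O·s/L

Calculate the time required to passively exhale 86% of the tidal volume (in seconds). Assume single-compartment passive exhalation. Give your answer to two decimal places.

0.77

τ = R × C = 13.0 × 30 mL/cmH2O = 13.0 × 0.030 L/cmH2O = 0.39 s.
Exhaled fraction f = 1 − e^(−t/τ) → t = −τ·ln(1 − f) = −0.39·ln(0.14) = 0.7668 s.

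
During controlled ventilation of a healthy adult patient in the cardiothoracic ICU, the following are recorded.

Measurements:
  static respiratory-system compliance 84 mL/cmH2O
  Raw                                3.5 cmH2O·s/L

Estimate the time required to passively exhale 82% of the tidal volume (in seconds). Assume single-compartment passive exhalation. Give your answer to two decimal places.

τ = R × C = 3.5 × 84 mL/cmH2O = 3.5 × 0.084 L/cmH2O = 0.294 s.
Exhaled fraction f = 1 − e^(−t/τ) → t = −τ·ln(1 − f) = −0.294·ln(0.18) = 0.5042 s.

0.50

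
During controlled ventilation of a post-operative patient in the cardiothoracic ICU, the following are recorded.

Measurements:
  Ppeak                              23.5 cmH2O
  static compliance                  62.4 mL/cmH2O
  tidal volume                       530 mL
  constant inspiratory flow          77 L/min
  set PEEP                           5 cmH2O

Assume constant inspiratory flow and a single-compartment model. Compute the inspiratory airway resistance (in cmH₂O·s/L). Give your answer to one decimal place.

Flow: 77 L/min ÷ 60 = 1.2833 L/s.
Equation of motion (constant flow): PIP = Vt/C + R·V̇ + PEEP.
R·V̇ = PIP − Vt/C − PEEP = 23.5 − 530/62.4 − 5 = 23.5 − 8.494 − 5 = 10.006 cmH2O.
R = 10.006 / 1.2833 = 7.797 cmH2O·s/L.

7.8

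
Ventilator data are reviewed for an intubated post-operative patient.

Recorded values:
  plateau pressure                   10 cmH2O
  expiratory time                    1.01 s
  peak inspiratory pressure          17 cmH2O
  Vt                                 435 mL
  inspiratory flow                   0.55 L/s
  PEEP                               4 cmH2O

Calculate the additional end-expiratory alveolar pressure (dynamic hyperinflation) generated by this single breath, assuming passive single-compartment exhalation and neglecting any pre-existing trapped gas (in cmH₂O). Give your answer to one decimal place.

2.0

R = (PIP − Pplat)/V̇ = (17 − 10) / 0.55 = 7.0/0.55 = 12.727 cmH2O·s/L.
C = Vt/(Pplat − PEEP) = 435.0 / (10 − 4) = 435.0/6.0 = 72.5 mL/cmH2O.
τ = R × C = 12.727 × 0.0725 L/cmH2O = 0.9227 s.
Fraction remaining = e^(−Te/τ) = e^(−1.01/0.9227) = 0.3347; trapped volume = 435.0 × 0.3347 = 145.59 mL.
Additional alveolar pressure from trapping ≈ V_trapped / C = 145.59 / 72.5 = 2.008 cmH2O.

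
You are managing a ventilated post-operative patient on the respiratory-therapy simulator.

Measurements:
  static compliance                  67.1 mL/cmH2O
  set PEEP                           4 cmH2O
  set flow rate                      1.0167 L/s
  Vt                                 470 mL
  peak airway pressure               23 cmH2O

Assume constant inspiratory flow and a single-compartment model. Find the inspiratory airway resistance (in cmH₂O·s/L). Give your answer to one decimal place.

Equation of motion (constant flow): PIP = Vt/C + R·V̇ + PEEP.
R·V̇ = PIP − Vt/C − PEEP = 23 − 470/67.1 − 4 = 23 − 7.004 − 4 = 11.996 cmH2O.
R = 11.996 / 1.0167 = 11.799 cmH2O·s/L.

11.8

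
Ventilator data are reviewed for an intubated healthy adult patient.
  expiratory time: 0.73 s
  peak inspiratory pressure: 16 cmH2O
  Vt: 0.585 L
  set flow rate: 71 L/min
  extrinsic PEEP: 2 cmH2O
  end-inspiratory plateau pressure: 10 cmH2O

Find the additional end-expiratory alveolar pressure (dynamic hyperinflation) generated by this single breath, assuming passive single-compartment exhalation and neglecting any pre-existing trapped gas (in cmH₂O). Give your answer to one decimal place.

1.1

Flow: 71 L/min ÷ 60 = 1.1833 L/s.
R = (PIP − Pplat)/V̇ = (16 − 10) / 1.1833 = 6.0/1.1833 = 5.071 cmH2O·s/L.
C = Vt/(Pplat − PEEP) = 585.0 / (10 − 2) = 585.0/8.0 = 73.125 mL/cmH2O.
τ = R × C = 5.071 × 0.07313 L/cmH2O = 0.3708 s.
Fraction remaining = e^(−Te/τ) = e^(−0.73/0.3708) = 0.1396; trapped volume = 585.0 × 0.1396 = 81.666 mL.
Additional alveolar pressure from trapping ≈ V_trapped / C = 81.666 / 73.125 = 1.117 cmH2O.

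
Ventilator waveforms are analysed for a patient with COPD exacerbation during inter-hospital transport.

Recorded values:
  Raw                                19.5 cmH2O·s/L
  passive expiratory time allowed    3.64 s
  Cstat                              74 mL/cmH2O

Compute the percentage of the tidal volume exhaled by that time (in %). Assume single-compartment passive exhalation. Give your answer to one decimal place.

92.0

τ = R × C = 19.5 × 74 mL/cmH2O = 19.5 × 0.074 L/cmH2O = 1.443 s.
Passive exhalation: V(t)/V₀ = e^(−t/τ) = e^(−3.64/1.443) = 0.08026.
Fraction exhaled = 1 − 0.08026 = 0.9197 → 91.97%.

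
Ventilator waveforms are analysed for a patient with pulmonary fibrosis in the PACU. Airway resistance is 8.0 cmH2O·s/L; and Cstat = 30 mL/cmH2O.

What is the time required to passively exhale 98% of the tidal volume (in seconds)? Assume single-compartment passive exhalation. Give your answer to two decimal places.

0.94

τ = R × C = 8.0 × 30 mL/cmH2O = 8.0 × 0.030 L/cmH2O = 0.24 s.
Exhaled fraction f = 1 − e^(−t/τ) → t = −τ·ln(1 − f) = −0.24·ln(0.02) = 0.9389 s.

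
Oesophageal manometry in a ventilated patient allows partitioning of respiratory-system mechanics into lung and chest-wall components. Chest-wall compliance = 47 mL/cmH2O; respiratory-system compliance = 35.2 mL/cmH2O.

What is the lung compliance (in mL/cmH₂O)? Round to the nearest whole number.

140

1/CL = 1/Crs − 1/Ccw.
1/CL = 1/35.2 − 1/47 = 0.007132.
CL = 140.21 mL/cmH2O.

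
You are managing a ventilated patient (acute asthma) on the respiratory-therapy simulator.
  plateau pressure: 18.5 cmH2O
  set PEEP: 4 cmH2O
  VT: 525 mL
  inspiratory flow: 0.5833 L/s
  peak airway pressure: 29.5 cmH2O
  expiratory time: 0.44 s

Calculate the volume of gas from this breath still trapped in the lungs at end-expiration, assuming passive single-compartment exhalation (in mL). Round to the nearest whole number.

R = (PIP − Pplat)/V̇ = (29.5 − 18.5) / 0.5833 = 11.0/0.5833 = 18.858 cmH2O·s/L.
C = Vt/(Pplat − PEEP) = 525.0 / (18.5 − 4) = 525.0/14.5 = 36.207 mL/cmH2O.
τ = R × C = 18.858 × 0.03621 L/cmH2O = 0.6828 s.
Fraction remaining = e^(−Te/τ) = e^(−0.44/0.6828) = 0.525.
Trapped volume = 525.0 × 0.525 = 275.63 mL.

276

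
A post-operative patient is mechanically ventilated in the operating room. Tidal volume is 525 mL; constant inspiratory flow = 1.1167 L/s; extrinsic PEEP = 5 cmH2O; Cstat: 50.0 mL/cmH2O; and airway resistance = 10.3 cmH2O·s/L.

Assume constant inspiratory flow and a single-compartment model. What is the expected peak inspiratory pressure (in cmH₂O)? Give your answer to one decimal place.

27.0

Equation of motion (constant flow): PIP = Vt/C + R·V̇ + PEEP.
PIP = 525/50.0 + 10.3×1.1167 + 5 = 10.5 + 11.502 + 5 = 27.002 cmH2O.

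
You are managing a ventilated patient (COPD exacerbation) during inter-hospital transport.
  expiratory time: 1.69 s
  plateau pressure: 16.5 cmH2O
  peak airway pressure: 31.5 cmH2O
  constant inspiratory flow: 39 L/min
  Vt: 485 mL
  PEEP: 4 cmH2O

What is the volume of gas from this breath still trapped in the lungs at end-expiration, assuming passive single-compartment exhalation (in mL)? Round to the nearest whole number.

Flow: 39 L/min ÷ 60 = 0.65 L/s.
R = (PIP − Pplat)/V̇ = (31.5 − 16.5) / 0.65 = 15.0/0.65 = 23.077 cmH2O·s/L.
C = Vt/(Pplat − PEEP) = 485.0 / (16.5 − 4) = 485.0/12.5 = 38.8 mL/cmH2O.
τ = R × C = 23.077 × 0.0388 L/cmH2O = 0.8954 s.
Fraction remaining = e^(−Te/τ) = e^(−1.69/0.8954) = 0.1515.
Trapped volume = 485.0 × 0.1515 = 73.478 mL.

73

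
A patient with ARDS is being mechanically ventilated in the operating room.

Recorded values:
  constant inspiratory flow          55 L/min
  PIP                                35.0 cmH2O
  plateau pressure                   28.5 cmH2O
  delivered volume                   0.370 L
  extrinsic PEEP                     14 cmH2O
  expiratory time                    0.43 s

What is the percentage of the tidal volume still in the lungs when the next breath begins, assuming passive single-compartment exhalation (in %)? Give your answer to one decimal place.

Flow: 55 L/min ÷ 60 = 0.9167 L/s.
R = (PIP − Pplat)/V̇ = (35.0 − 28.5) / 0.9167 = 6.5/0.9167 = 7.091 cmH2O·s/L.
C = Vt/(Pplat − PEEP) = 370.0 / (28.5 − 14) = 370.0/14.5 = 25.517 mL/cmH2O.
τ = R × C = 7.091 × 0.02552 L/cmH2O = 0.181 s.
Fraction remaining at end-expiration = e^(−Te/τ) = e^(−0.43/0.181) = 0.09295 → 9.295%.

9.3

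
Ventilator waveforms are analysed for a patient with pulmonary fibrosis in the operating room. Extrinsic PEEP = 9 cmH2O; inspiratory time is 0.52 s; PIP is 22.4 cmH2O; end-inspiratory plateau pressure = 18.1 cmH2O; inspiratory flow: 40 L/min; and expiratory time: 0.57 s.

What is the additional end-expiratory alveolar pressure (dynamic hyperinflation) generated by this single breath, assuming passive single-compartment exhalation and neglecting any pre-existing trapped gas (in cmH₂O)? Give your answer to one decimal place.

Flow: 40 L/min ÷ 60 = 0.6667 L/s.
Vt = flow × Ti = 0.6667 L/s × 0.52 s × 1000 mL/L = 346.68 mL.
R = (PIP − Pplat)/V̇ = (22.4 − 18.1) / 0.6667 = 4.3/0.6667 = 6.45 cmH2O·s/L.
C = Vt/(Pplat − PEEP) = 346.68 / (18.1 − 9) = 346.68/9.1 = 38.097 mL/cmH2O.
τ = R × C = 6.45 × 0.0381 L/cmH2O = 0.2457 s.
Fraction remaining = e^(−Te/τ) = e^(−0.57/0.2457) = 0.09828; trapped volume = 346.68 × 0.09828 = 34.072 mL.
Additional alveolar pressure from trapping ≈ V_trapped / C = 34.072 / 38.097 = 0.8943 cmH2O.

0.9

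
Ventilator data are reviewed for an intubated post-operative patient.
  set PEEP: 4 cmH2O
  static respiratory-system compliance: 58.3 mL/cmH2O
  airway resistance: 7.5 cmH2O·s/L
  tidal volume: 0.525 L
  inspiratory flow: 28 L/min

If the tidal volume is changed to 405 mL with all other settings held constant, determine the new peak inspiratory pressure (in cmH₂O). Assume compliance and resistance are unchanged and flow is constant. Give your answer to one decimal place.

14.4

Flow: 28 L/min ÷ 60 = 0.4667 L/s.
PIP = Vt/C + R·V̇ + PEEP (constant-flow equation of motion).
Only the elastic term changes: ΔPIP = ΔVt / C = (405 − 525) / 58.3 = -2.058 cmH2O.
Original PIP = 525/58.3 + 7.5×0.4667 + 4 = 16.505 cmH2O; new PIP = 16.505 + (-2.058) = 14.447 cmH2O.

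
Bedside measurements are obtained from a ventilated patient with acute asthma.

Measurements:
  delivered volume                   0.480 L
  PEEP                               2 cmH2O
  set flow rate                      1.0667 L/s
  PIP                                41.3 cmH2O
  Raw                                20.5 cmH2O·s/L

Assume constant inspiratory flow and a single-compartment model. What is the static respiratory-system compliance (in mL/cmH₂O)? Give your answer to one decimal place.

27.5

Equation of motion (constant flow): PIP = Vt/C + R·V̇ + PEEP.
Vt/C = PIP − R·V̇ − PEEP = 41.3 − 20.5×1.0667 − 2 = 41.3 − 21.867 − 2 = 17.433 cmH2O.
C = Vt / 17.433 = 480 / 17.433 = 27.534 mL/cmH2O.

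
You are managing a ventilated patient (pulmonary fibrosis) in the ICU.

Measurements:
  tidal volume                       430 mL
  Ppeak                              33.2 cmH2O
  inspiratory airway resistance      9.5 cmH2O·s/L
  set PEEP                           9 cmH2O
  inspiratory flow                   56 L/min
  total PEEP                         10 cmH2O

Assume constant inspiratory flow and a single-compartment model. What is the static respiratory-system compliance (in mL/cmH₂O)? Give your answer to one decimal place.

30.0

Flow: 56 L/min ÷ 60 = 0.9333 L/s.
Total PEEP = 10 cmH2O (set 9 + intrinsic 1); this is the baseline alveolar pressure.
Equation of motion (constant flow): PIP = Vt/C + R·V̇ + PEEP.
Vt/C = PIP − R·V̇ − PEEP = 33.2 − 9.5×0.9333 − 10 = 33.2 − 8.866 − 10 = 14.334 cmH2O.
C = Vt / 14.334 = 430 / 14.334 = 29.999 mL/cmH2O.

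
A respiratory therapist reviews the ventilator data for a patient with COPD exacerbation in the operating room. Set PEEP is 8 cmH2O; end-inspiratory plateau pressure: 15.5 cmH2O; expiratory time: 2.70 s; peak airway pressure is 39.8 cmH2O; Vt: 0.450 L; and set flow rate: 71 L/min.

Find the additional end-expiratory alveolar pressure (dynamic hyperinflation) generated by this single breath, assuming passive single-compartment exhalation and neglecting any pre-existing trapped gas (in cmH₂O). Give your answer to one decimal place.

0.8

Flow: 71 L/min ÷ 60 = 1.1833 L/s.
R = (PIP − Pplat)/V̇ = (39.8 − 15.5) / 1.1833 = 24.3/1.1833 = 20.536 cmH2O·s/L.
C = Vt/(Pplat − PEEP) = 450.0 / (15.5 − 8) = 450.0/7.5 = 60.0 mL/cmH2O.
τ = R × C = 20.536 × 0.06 L/cmH2O = 1.232 s.
Fraction remaining = e^(−Te/τ) = e^(−2.70/1.232) = 0.1117; trapped volume = 450.0 × 0.1117 = 50.265 mL.
Additional alveolar pressure from trapping ≈ V_trapped / C = 50.265 / 60.0 = 0.8378 cmH2O.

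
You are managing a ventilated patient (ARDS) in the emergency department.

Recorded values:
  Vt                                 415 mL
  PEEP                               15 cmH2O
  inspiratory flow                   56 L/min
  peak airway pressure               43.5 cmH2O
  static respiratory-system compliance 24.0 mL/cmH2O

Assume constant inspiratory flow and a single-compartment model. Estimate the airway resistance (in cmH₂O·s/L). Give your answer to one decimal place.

Flow: 56 L/min ÷ 60 = 0.9333 L/s.
Equation of motion (constant flow): PIP = Vt/C + R·V̇ + PEEP.
R·V̇ = PIP − Vt/C − PEEP = 43.5 − 415/24.0 − 15 = 43.5 − 17.292 − 15 = 11.208 cmH2O.
R = 11.208 / 0.9333 = 12.009 cmH2O·s/L.

12.0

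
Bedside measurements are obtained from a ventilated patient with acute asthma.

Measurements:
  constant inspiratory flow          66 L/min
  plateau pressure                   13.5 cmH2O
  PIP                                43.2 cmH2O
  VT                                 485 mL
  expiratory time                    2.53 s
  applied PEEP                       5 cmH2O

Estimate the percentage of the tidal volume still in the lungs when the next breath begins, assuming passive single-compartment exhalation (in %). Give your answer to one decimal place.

Flow: 66 L/min ÷ 60 = 1.1 L/s.
R = (PIP − Pplat)/V̇ = (43.2 − 13.5) / 1.1 = 29.7/1.1 = 27.0 cmH2O·s/L.
C = Vt/(Pplat − PEEP) = 485.0 / (13.5 − 5) = 485.0/8.5 = 57.059 mL/cmH2O.
τ = R × C = 27.0 × 0.05706 L/cmH2O = 1.541 s.
Fraction remaining at end-expiration = e^(−Te/τ) = e^(−2.53/1.541) = 0.1936 → 19.36%.

19.4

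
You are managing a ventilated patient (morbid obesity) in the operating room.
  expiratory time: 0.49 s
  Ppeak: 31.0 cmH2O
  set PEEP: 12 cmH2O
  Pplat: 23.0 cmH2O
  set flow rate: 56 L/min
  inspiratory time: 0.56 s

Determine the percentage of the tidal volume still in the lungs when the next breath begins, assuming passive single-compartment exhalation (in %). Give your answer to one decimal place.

30.0

Flow: 56 L/min ÷ 60 = 0.9333 L/s.
Vt = flow × Ti = 0.9333 L/s × 0.56 s × 1000 mL/L = 522.65 mL.
R = (PIP − Pplat)/V̇ = (31.0 − 23.0) / 0.9333 = 8.0/0.9333 = 8.572 cmH2O·s/L.
C = Vt/(Pplat − PEEP) = 522.65 / (23.0 − 12) = 522.65/11.0 = 47.514 mL/cmH2O.
τ = R × C = 8.572 × 0.04751 L/cmH2O = 0.4073 s.
Fraction remaining at end-expiration = e^(−Te/τ) = e^(−0.49/0.4073) = 0.3003 → 30.03%.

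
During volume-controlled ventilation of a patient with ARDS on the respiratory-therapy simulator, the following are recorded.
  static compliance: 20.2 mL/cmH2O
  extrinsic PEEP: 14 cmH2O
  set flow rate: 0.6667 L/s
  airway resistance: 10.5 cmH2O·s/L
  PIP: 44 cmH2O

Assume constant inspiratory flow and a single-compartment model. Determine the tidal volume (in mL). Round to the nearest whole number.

465

Equation of motion (constant flow): PIP = Vt/C + R·V̇ + PEEP.
Vt/C = PIP − R·V̇ − PEEP = 44 − 7.0 − 14 = 23.0 cmH2O.
Vt = C × 23.0 = 20.2 × 23.0 = 464.6 mL.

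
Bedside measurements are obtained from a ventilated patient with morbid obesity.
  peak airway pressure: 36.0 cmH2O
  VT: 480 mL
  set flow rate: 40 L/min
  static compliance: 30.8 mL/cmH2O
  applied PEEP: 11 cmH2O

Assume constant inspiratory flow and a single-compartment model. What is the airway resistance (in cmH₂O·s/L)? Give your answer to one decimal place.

14.1

Flow: 40 L/min ÷ 60 = 0.6667 L/s.
Equation of motion (constant flow): PIP = Vt/C + R·V̇ + PEEP.
R·V̇ = PIP − Vt/C − PEEP = 36.0 − 480/30.8 − 11 = 36.0 − 15.584 − 11 = 9.416 cmH2O.
R = 9.416 / 0.6667 = 14.123 cmH2O·s/L.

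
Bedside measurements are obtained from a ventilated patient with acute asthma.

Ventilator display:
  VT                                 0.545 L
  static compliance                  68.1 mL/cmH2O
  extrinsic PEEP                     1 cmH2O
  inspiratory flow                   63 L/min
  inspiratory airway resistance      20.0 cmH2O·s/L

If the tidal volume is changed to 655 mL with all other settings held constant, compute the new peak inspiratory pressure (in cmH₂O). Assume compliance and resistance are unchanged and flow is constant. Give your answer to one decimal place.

31.6

Flow: 63 L/min ÷ 60 = 1.05 L/s.
PIP = Vt/C + R·V̇ + PEEP (constant-flow equation of motion).
Only the elastic term changes: ΔPIP = ΔVt / C = (655 − 545) / 68.1 = 1.615 cmH2O.
Original PIP = 545/68.1 + 20.0×1.05 + 1 = 30.003 cmH2O; new PIP = 30.003 + (1.615) = 31.618 cmH2O.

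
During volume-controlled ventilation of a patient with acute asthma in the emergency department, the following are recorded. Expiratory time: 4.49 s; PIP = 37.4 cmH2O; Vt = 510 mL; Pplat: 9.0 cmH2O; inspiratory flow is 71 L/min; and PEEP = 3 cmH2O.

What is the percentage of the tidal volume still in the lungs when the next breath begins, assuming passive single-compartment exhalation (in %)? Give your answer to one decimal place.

11.1

Flow: 71 L/min ÷ 60 = 1.1833 L/s.
R = (PIP − Pplat)/V̇ = (37.4 − 9.0) / 1.1833 = 28.4/1.1833 = 24.001 cmH2O·s/L.
C = Vt/(Pplat − PEEP) = 510.0 / (9.0 − 3) = 510.0/6.0 = 85.0 mL/cmH2O.
τ = R × C = 24.001 × 0.085 L/cmH2O = 2.04 s.
Fraction remaining at end-expiration = e^(−Te/τ) = e^(−4.49/2.04) = 0.1107 → 11.07%.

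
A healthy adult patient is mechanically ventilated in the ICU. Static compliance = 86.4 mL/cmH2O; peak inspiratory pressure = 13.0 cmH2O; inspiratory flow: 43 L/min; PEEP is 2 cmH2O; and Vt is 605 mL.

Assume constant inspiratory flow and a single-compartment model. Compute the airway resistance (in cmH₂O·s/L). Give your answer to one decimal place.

5.6

Flow: 43 L/min ÷ 60 = 0.7167 L/s.
Equation of motion (constant flow): PIP = Vt/C + R·V̇ + PEEP.
R·V̇ = PIP − Vt/C − PEEP = 13.0 − 605/86.4 − 2 = 13.0 − 7.002 − 2 = 3.998 cmH2O.
R = 3.998 / 0.7167 = 5.578 cmH2O·s/L.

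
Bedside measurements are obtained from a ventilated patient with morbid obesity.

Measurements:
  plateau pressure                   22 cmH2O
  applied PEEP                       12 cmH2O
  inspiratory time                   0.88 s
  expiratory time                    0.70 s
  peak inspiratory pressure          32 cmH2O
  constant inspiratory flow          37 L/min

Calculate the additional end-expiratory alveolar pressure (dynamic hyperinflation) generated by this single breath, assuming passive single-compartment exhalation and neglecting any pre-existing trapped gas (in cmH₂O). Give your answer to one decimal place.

Flow: 37 L/min ÷ 60 = 0.6167 L/s.
Vt = flow × Ti = 0.6167 L/s × 0.88 s × 1000 mL/L = 542.7 mL.
R = (PIP − Pplat)/V̇ = (32 − 22) / 0.6167 = 10.0/0.6167 = 16.215 cmH2O·s/L.
C = Vt/(Pplat − PEEP) = 542.7 / (22 − 12) = 542.7/10.0 = 54.27 mL/cmH2O.
τ = R × C = 16.215 × 0.05427 L/cmH2O = 0.88 s.
Fraction remaining = e^(−Te/τ) = e^(−0.70/0.88) = 0.4514; trapped volume = 542.7 × 0.4514 = 244.97 mL.
Additional alveolar pressure from trapping ≈ V_trapped / C = 244.97 / 54.27 = 4.514 cmH2O.

4.5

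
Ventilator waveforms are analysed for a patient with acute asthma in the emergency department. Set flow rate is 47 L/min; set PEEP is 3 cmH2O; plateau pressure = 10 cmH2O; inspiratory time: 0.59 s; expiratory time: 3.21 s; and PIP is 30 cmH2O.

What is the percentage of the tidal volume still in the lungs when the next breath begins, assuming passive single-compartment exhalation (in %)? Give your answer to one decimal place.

Flow: 47 L/min ÷ 60 = 0.7833 L/s.
Vt = flow × Ti = 0.7833 L/s × 0.59 s × 1000 mL/L = 462.15 mL.
R = (PIP − Pplat)/V̇ = (30 − 10) / 0.7833 = 20.0/0.7833 = 25.533 cmH2O·s/L.
C = Vt/(Pplat − PEEP) = 462.15 / (10 − 3) = 462.15/7.0 = 66.021 mL/cmH2O.
τ = R × C = 25.533 × 0.06602 L/cmH2O = 1.686 s.
Fraction remaining at end-expiration = e^(−Te/τ) = e^(−3.21/1.686) = 0.149 → 14.9%.

14.9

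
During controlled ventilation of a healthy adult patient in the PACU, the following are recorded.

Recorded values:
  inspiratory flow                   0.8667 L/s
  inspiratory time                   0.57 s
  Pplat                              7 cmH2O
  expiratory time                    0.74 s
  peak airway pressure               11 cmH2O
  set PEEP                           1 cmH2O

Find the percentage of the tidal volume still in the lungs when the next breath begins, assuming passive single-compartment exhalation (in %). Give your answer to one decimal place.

Vt = flow × Ti = 0.8667 L/s × 0.57 s × 1000 mL/L = 494.02 mL.
R = (PIP − Pplat)/V̇ = (11 − 7) / 0.8667 = 4.0/0.8667 = 4.615 cmH2O·s/L.
C = Vt/(Pplat − PEEP) = 494.02 / (7 − 1) = 494.02/6.0 = 82.337 mL/cmH2O.
τ = R × C = 4.615 × 0.08234 L/cmH2O = 0.38 s.
Fraction remaining at end-expiration = e^(−Te/τ) = e^(−0.74/0.38) = 0.1426 → 14.26%.

14.3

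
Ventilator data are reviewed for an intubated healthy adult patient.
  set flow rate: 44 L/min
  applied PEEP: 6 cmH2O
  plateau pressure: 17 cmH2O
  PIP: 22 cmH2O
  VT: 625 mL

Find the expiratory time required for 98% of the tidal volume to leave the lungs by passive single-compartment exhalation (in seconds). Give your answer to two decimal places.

1.52

Flow: 44 L/min ÷ 60 = 0.7333 L/s.
R = (PIP − Pplat)/V̇ = (22 − 17) / 0.7333 = 5.0/0.7333 = 6.818 cmH2O·s/L.
C = Vt/(Pplat − PEEP) = 625.0 / (17 − 6) = 625.0/11.0 = 56.818 mL/cmH2O.
τ = R × C = 6.818 × 0.05682 L/cmH2O = 0.3874 s.
t = −τ·ln(1 − 0.98) = −0.3874·ln(0.02) = 1.516 s.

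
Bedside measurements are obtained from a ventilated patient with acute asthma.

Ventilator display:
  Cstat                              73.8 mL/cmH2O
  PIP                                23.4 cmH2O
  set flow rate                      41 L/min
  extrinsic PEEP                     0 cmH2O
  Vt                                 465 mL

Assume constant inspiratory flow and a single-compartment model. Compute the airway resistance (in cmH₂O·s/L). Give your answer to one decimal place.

Flow: 41 L/min ÷ 60 = 0.6833 L/s.
Equation of motion (constant flow): PIP = Vt/C + R·V̇ + PEEP.
R·V̇ = PIP − Vt/C − PEEP = 23.4 − 465/73.8 − 0 = 23.4 − 6.301 − 0 = 17.099 cmH2O.
R = 17.099 / 0.6833 = 25.024 cmH2O·s/L.

25.0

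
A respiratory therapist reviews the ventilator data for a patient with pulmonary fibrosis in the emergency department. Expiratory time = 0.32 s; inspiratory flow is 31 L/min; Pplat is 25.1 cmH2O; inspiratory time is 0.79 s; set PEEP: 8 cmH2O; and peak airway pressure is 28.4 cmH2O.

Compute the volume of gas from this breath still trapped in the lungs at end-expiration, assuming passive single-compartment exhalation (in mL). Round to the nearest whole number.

50

Flow: 31 L/min ÷ 60 = 0.5167 L/s.
Vt = flow × Ti = 0.5167 L/s × 0.79 s × 1000 mL/L = 408.19 mL.
R = (PIP − Pplat)/V̇ = (28.4 − 25.1) / 0.5167 = 3.3/0.5167 = 6.387 cmH2O·s/L.
C = Vt/(Pplat − PEEP) = 408.19 / (25.1 − 8) = 408.19/17.1 = 23.871 mL/cmH2O.
τ = R × C = 6.387 × 0.02387 L/cmH2O = 0.1525 s.
Fraction remaining = e^(−Te/τ) = e^(−0.32/0.1525) = 0.1227.
Trapped volume = 408.19 × 0.1227 = 50.085 mL.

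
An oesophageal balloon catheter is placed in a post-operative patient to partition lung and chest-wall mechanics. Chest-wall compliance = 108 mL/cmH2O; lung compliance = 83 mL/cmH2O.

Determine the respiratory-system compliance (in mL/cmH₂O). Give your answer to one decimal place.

Lung and chest wall are elastances in series: 1/Crs = 1/CL + 1/Ccw.
1/Crs = 1/83 + 1/108 = 0.02131.
Crs = 46.926 mL/cmH2O.

46.9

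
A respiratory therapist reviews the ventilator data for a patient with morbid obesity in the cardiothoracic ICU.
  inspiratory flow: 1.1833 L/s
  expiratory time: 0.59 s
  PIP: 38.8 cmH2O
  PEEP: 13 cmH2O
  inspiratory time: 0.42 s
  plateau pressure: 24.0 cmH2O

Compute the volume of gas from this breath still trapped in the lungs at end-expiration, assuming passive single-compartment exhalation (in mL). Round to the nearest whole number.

Vt = flow × Ti = 1.1833 L/s × 0.42 s × 1000 mL/L = 496.99 mL.
R = (PIP − Pplat)/V̇ = (38.8 − 24.0) / 1.1833 = 14.8/1.1833 = 12.507 cmH2O·s/L.
C = Vt/(Pplat − PEEP) = 496.99 / (24.0 − 13) = 496.99/11.0 = 45.181 mL/cmH2O.
τ = R × C = 12.507 × 0.04518 L/cmH2O = 0.5651 s.
Fraction remaining = e^(−Te/τ) = e^(−0.59/0.5651) = 0.352.
Trapped volume = 496.99 × 0.352 = 174.94 mL.

175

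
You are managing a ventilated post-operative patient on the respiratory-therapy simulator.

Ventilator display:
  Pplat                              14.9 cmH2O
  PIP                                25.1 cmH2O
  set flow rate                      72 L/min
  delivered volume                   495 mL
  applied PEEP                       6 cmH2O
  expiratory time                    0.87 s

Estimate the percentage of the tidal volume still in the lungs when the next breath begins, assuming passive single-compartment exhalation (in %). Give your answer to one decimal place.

Flow: 72 L/min ÷ 60 = 1.2 L/s.
R = (PIP − Pplat)/V̇ = (25.1 − 14.9) / 1.2 = 10.2/1.2 = 8.5 cmH2O·s/L.
C = Vt/(Pplat − PEEP) = 495.0 / (14.9 − 6) = 495.0/8.9 = 55.618 mL/cmH2O.
τ = R × C = 8.5 × 0.05562 L/cmH2O = 0.4728 s.
Fraction remaining at end-expiration = e^(−Te/τ) = e^(−0.87/0.4728) = 0.1588 → 15.88%.

15.9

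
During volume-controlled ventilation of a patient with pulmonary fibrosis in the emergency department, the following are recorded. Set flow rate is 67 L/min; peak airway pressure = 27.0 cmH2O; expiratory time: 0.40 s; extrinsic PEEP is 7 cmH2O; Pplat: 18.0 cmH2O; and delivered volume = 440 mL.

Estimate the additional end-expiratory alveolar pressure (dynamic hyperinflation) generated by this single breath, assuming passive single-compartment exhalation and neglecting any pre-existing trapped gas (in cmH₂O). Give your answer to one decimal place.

3.2

Flow: 67 L/min ÷ 60 = 1.1167 L/s.
R = (PIP − Pplat)/V̇ = (27.0 − 18.0) / 1.1167 = 9.0/1.1167 = 8.059 cmH2O·s/L.
C = Vt/(Pplat − PEEP) = 440.0 / (18.0 − 7) = 440.0/11.0 = 40.0 mL/cmH2O.
τ = R × C = 8.059 × 0.04 L/cmH2O = 0.3224 s.
Fraction remaining = e^(−Te/τ) = e^(−0.40/0.3224) = 0.2892; trapped volume = 440.0 × 0.2892 = 127.25 mL.
Additional alveolar pressure from trapping ≈ V_trapped / C = 127.25 / 40.0 = 3.181 cmH2O.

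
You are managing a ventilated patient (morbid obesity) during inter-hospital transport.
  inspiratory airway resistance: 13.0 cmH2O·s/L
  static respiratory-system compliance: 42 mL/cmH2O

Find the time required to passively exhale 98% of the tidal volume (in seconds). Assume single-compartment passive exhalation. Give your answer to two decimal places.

2.14

τ = R × C = 13.0 × 42 mL/cmH2O = 13.0 × 0.042 L/cmH2O = 0.546 s.
Exhaled fraction f = 1 − e^(−t/τ) → t = −τ·ln(1 − f) = −0.546·ln(0.02) = 2.136 s.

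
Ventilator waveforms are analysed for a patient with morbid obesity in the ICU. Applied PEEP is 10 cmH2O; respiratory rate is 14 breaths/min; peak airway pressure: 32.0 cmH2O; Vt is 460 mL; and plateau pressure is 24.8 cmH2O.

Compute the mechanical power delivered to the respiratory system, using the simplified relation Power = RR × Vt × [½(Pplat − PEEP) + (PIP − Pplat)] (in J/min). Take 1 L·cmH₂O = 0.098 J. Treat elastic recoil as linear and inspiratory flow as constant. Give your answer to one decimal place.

9.2

Per-breath work = Vt × [½(Pplat−PEEP) + (PIP−Pplat)] = 0.460 × [0.5×14.8 + 7.2] = 0.460 × 14.6 = 6.716 L·cmH2O.
Power = 14 × 6.716 = 94.024 L·cmH2O/min.
× 0.098 J/(L·cmH2O) → 9.214 J/min.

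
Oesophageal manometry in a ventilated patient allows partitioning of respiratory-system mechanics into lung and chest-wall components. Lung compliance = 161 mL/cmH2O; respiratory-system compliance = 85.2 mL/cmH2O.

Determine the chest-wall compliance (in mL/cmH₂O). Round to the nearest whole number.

1/Ccw = 1/Crs − 1/CL.
1/Ccw = 1/85.2 − 1/161 = 0.005526.
Ccw = 180.96 mL/cmH2O.

181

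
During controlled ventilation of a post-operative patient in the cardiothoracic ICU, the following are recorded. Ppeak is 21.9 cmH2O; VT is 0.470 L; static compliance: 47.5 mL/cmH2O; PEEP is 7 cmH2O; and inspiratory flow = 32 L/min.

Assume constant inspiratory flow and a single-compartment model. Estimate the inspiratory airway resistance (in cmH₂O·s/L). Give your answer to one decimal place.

Flow: 32 L/min ÷ 60 = 0.5333 L/s.
Equation of motion (constant flow): PIP = Vt/C + R·V̇ + PEEP.
R·V̇ = PIP − Vt/C − PEEP = 21.9 − 470/47.5 − 7 = 21.9 − 9.895 − 7 = 5.005 cmH2O.
R = 5.005 / 0.5333 = 9.385 cmH2O·s/L.

9.4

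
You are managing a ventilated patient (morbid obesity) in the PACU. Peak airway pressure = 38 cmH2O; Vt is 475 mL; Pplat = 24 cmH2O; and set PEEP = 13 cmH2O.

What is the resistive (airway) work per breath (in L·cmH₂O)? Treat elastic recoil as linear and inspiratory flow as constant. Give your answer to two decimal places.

6.65

With constant inspiratory flow the resistive pressure is constant at PIP − Pplat = 38 − 24 = 14.0 cmH2O, so resistive work = 14.0 × 0.475 = 6.65 L·cmH2O.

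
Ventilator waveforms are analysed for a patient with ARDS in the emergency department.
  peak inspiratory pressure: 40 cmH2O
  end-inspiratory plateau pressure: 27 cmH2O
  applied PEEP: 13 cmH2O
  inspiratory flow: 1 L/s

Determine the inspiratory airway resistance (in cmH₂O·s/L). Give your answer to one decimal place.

Raw = (PIP − Pplat) / flow = (40 − 27) / 1 = 13.0 / 1 = 13.0 cmH2O·s/L.

13.0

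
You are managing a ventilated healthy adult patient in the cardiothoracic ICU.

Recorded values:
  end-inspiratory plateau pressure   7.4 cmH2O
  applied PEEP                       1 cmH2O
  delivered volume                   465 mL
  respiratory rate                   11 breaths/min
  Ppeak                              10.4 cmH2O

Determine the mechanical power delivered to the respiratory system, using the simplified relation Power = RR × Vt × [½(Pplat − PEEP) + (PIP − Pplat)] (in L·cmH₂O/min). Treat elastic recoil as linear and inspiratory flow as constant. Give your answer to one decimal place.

Per-breath work = Vt × [½(Pplat−PEEP) + (PIP−Pplat)] = 0.465 × [0.5×6.4 + 3.0] = 0.465 × 6.2 = 2.883 L·cmH2O.
Power = 11 × 2.883 = 31.713 L·cmH2O/min.

31.7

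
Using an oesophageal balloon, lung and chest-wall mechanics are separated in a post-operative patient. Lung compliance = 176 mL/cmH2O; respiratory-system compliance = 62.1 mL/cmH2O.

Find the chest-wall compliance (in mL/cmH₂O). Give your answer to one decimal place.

1/Ccw = 1/Crs − 1/CL.
1/Ccw = 1/62.1 − 1/176 = 0.01042.
Ccw = 95.969 mL/cmH2O.

96.0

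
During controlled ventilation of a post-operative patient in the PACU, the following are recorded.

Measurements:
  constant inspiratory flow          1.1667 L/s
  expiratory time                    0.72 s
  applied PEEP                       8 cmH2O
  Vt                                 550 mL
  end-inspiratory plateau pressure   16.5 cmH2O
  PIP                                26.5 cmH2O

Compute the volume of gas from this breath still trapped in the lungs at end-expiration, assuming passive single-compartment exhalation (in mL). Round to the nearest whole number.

R = (PIP − Pplat)/V̇ = (26.5 − 16.5) / 1.1667 = 10.0/1.1667 = 8.571 cmH2O·s/L.
C = Vt/(Pplat − PEEP) = 550.0 / (16.5 − 8) = 550.0/8.5 = 64.706 mL/cmH2O.
τ = R × C = 8.571 × 0.06471 L/cmH2O = 0.5546 s.
Fraction remaining = e^(−Te/τ) = e^(−0.72/0.5546) = 0.273.
Trapped volume = 550.0 × 0.273 = 150.15 mL.

150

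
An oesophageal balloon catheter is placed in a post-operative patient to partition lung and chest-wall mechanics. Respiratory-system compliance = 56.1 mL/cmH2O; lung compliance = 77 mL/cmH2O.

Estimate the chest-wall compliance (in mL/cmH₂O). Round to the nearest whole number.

207

1/Ccw = 1/Crs − 1/CL.
1/Ccw = 1/56.1 − 1/77 = 0.004838.
Ccw = 206.7 mL/cmH2O.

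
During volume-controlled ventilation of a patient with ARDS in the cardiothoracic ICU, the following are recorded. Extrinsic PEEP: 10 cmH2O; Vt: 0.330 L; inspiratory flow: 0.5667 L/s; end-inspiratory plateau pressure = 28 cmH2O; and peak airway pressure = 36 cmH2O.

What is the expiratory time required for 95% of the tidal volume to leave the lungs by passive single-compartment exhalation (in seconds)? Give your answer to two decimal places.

0.78

R = (PIP − Pplat)/V̇ = (36 − 28) / 0.5667 = 8.0/0.5667 = 14.117 cmH2O·s/L.
C = Vt/(Pplat − PEEP) = 330.0 / (28 − 10) = 330.0/18.0 = 18.333 mL/cmH2O.
τ = R × C = 14.117 × 0.01833 L/cmH2O = 0.2588 s.
t = −τ·ln(1 − 0.95) = −0.2588·ln(0.05) = 0.7753 s.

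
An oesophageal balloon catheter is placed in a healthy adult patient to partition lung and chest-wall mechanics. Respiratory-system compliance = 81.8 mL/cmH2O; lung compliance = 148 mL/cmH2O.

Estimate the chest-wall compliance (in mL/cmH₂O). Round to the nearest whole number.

183

1/Ccw = 1/Crs − 1/CL.
1/Ccw = 1/81.8 − 1/148 = 0.005468.
Ccw = 182.88 mL/cmH2O.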